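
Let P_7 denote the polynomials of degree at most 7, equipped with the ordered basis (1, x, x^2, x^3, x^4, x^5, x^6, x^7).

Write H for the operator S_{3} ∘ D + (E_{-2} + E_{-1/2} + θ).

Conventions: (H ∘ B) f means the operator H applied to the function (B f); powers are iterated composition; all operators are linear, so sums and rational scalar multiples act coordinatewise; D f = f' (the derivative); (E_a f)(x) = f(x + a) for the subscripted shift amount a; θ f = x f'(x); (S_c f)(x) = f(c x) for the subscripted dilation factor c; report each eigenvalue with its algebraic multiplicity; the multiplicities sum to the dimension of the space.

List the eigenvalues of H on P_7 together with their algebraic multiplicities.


λ = 2 (multiplicity 1), λ = 3 (multiplicity 1), λ = 4 (multiplicity 1), λ = 5 (multiplicity 1), λ = 6 (multiplicity 1), λ = 7 (multiplicity 1), λ = 8 (multiplicity 1), λ = 9 (multiplicity 1)

image of 1: 2
image of x: 3x - 3/2
image of x^2: 4x^2 + x + 17/4
image of x^3: 5x^3 + (39/2)x^2 + (51/4)x - 65/8
image of x^4: 6x^4 + 98x^3 + (51/2)x^2 - (65/2)x + 257/16
image of x^5: 7x^5 + (785/2)x^4 + (85/2)x^3 - (325/4)x^2 + (1285/16)x - 1025/32
image of x^6: 8x^6 + 1443x^5 + (255/4)x^4 - (325/2)x^3 + (3855/16)x^2 - (3075/16)x + 4097/64
image of x^7: 9x^7 + (10171/2)x^6 + (357/4)x^5 - (2275/8)x^4 + (8995/16)x^3 - (21525/32)x^2 + (28679/64)x - 16385/128
the matrix is upper triangular; its diagonal is (2, 3, 4, 5, 6, 7, 8, 9)
for a triangular matrix the eigenvalues are the diagonal entries, with algebraic multiplicity their repetition count


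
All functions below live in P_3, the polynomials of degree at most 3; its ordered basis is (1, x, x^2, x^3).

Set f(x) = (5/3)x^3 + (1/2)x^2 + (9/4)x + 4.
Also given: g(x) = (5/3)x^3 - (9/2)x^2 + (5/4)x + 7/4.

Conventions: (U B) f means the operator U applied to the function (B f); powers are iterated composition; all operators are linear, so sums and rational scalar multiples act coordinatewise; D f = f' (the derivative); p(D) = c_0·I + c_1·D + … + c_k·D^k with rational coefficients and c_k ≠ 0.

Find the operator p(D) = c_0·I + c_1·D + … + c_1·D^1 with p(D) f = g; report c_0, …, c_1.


D^0 f = (5/3)x^3 + (1/2)x^2 + (9/4)x + 4
D^1 f = 5x^2 + x + 9/4
matching coefficients of g against c_0 f + c_1 Df + … from the top degree down determines the c_i
solution: c_0 = 1, c_1 = -1

p(D) = I − D, i.e. c_0 = 1, c_1 = -1


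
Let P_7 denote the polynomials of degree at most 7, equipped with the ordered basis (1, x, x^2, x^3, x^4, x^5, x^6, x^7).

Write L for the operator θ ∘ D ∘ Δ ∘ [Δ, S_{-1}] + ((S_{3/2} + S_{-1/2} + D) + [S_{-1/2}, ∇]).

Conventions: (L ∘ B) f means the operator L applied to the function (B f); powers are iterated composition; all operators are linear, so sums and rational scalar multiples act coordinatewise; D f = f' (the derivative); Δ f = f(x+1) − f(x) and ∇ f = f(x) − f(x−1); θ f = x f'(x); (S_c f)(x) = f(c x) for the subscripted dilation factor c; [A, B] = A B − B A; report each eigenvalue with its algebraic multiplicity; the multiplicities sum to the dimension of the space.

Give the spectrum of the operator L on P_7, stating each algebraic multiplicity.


image of 1: 2
image of x: x + 5/2
image of x^2: (5/2)x^2 + (1/2)x - 3/4
image of x^3: (13/4)x^3 + (33/8)x^2 + (9/8)x + 9/8
image of x^4: (41/8)x^4 + (13/4)x^3 - (9/8)x^2 + (183/4)x - 15/16
image of x^5: (121/16)x^5 + (175/32)x^4 + (15/16)x^3 - (3795/16)x^2 - (3765/32)x + 33/32
image of x^6: (365/32)x^6 + (183/32)x^5 - (45/64)x^4 + (11475/16)x^3 + (45855/64)x^2 + (15261/32)x - 63/64
image of x^7: (1093/64)x^7 + (917/128)x^6 + (63/128)x^5 - (214725/128)x^4 - (322035/128)x^3 - (429387/128)x^2 - (160839/128)x + 129/128
the matrix is upper triangular; its diagonal is (2, 1, 5/2, 13/4, 41/8, 121/16, 365/32, 1093/64)
for a triangular matrix the eigenvalues are the diagonal entries, with algebraic multiplicity their repetition count

λ = 1 (multiplicity 1), λ = 2 (multiplicity 1), λ = 5/2 (multiplicity 1), λ = 13/4 (multiplicity 1), λ = 41/8 (multiplicity 1), λ = 121/16 (multiplicity 1), λ = 365/32 (multiplicity 1), λ = 1093/64 (multiplicity 1)


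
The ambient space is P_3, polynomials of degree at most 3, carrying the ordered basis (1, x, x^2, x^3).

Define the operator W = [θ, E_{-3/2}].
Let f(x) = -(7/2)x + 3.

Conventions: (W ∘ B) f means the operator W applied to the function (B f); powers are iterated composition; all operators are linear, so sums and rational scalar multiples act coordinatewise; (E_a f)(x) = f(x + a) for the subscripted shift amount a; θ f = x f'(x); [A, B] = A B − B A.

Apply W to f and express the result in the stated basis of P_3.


the result is g(x) = -21/4

E_{-3/2} f = -(7/2)x + 33/4
θ E_{-3/2} f = -(7/2)x
θ f = -(7/2)x
E_{-3/2} θ f = -(7/2)x + 21/4
[θ, E_{-3/2}] f = -21/4


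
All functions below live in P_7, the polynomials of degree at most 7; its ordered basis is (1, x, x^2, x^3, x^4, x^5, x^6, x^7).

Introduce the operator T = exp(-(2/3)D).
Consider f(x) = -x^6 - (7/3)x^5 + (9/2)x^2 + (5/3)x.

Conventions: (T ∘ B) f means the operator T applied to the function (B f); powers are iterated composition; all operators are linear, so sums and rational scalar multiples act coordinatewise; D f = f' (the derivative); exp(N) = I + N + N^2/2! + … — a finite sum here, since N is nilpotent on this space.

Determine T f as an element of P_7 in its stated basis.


order-1 term: 4x^5 + (70/9)x^4 - 6x - 10/9
order-2 term: -(20/3)x^4 - (280/27)x^3 + 2
order-3 term: (160/27)x^3 + (560/81)x^2
order-4 term: -(80/27)x^2 - (560/243)x
order-5 term: (64/81)x + 224/729
order-6 term: -64/729
the series for exp(-(2/3)D) f terminates at order 6
exp(-(2/3)D) f = -x^6 + (5/3)x^5 + (10/9)x^4 - (40/9)x^3 + (1369/162)x^2 - (1421/243)x + 808/729

the result is g(x) = -x^6 + (5/3)x^5 + (10/9)x^4 - (40/9)x^3 + (1369/162)x^2 - (1421/243)x + 808/729


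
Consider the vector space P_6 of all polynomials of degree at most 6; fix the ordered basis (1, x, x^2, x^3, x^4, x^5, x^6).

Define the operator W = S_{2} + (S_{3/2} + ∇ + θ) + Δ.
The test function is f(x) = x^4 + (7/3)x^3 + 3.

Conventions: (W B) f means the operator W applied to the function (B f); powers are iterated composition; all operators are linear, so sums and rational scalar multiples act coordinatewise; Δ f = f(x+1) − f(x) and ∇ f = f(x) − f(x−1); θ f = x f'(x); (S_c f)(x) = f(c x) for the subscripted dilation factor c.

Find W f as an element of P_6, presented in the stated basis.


the result is g(x) = (401/16)x^4 + (997/24)x^3 + 14x^2 + 8x + 32/3

S_{2} f = 16x^4 + (56/3)x^3 + 3
S_{3/2} f = (81/16)x^4 + (63/8)x^3 + 3
∇ f = 4x^3 + x^2 - 3x + 4/3
θ f = 4x^4 + 7x^3
(S_{3/2} + ∇ + θ) f = (145/16)x^4 + (151/8)x^3 + x^2 - 3x + 13/3
Δ f = 4x^3 + 13x^2 + 11x + 10/3
(S_{2} + (S_{3/2} + ∇ + θ) + Δ) f = (401/16)x^4 + (997/24)x^3 + 14x^2 + 8x + 32/3


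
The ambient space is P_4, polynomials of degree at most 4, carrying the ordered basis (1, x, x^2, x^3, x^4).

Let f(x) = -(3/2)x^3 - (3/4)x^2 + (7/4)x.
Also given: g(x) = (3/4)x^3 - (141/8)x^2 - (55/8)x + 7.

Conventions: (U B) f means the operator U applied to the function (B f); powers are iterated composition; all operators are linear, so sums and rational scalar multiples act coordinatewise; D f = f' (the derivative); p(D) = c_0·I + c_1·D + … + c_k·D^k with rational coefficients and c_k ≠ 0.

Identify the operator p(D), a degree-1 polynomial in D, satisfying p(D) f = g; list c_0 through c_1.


D^0 f = -(3/2)x^3 - (3/4)x^2 + (7/4)x
D^1 f = -(9/2)x^2 - (3/2)x + 7/4
matching coefficients of g against c_0 f + c_1 Df + … from the top degree down determines the c_i
solution: c_0 = -1/2, c_1 = 4

c_0 = -1/2, c_1 = 4


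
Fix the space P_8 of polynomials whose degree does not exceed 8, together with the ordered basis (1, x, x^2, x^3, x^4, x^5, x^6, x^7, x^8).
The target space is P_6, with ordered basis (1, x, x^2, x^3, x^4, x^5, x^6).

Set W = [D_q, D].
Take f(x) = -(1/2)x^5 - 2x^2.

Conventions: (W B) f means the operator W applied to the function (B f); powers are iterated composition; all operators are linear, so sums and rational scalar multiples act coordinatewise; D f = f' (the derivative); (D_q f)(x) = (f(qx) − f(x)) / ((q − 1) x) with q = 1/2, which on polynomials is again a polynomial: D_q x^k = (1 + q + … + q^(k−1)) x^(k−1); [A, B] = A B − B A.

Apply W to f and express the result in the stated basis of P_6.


g(x) = -(13/16)x^3 - 1

D f = -(5/2)x^4 - 4x
D_q D f = -(75/16)x^3 - 4
D_q f = -(31/32)x^4 - 3x
D D_q f = -(31/8)x^3 - 3
[D_q, D] f = -(13/16)x^3 - 1


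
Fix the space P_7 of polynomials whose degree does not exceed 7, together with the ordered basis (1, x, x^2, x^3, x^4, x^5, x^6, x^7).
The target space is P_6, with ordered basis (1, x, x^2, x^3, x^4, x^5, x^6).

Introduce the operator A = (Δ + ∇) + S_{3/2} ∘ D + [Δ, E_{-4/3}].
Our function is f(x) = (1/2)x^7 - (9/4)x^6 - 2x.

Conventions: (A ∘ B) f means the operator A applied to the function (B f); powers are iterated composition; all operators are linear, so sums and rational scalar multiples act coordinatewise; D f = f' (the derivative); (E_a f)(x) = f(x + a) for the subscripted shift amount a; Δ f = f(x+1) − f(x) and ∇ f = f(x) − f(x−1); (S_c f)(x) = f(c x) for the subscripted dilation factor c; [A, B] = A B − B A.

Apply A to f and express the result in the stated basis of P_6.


the result is g(x) = (5999/128)x^6 - (8289/64)x^5 + 35x^4 - 90x^3 + 21x^2 - 27x - 5

Δ f = (7/2)x^6 - 3x^5 - (65/4)x^4 - (55/2)x^3 - (93/4)x^2 - 10x - 15/4
∇ f = (7/2)x^6 - 24x^5 + (205/4)x^4 - (125/2)x^3 + (177/4)x^2 - 17x + 3/4
(Δ + ∇) f = 7x^6 - 27x^5 + 35x^4 - 90x^3 + 21x^2 - 27x - 3
D f = (7/2)x^6 - (27/2)x^5 - 2
S_{3/2} D f = (5103/128)x^6 - (6561/64)x^5 - 2
E_{-4/3} f = (1/2)x^7 - (83/12)x^6 + (110/3)x^5 - (2740/27)x^4 + (13120/81)x^3 - (12224/81)x^2 + (54350/729)x - 30008/2187
Δ E_{-4/3} f = (7/2)x^6 - 31x^5 + (1165/12)x^4 - (8645/54)x^3 + (16249/108)x^2 - (6196/81)x + 41945/2916
Δ f = (7/2)x^6 - 3x^5 - (65/4)x^4 - (55/2)x^3 - (93/4)x^2 - 10x - 15/4
E_{-4/3} Δ f = (7/2)x^6 - 31x^5 + (1165/12)x^4 - (8645/54)x^3 + (16249/108)x^2 - (6196/81)x + 41945/2916
[Δ, E_{-4/3}] f = 0
((Δ + ∇) + S_{3/2} ∘ D + [Δ, E_{-4/3}]) f = (5999/128)x^6 - (8289/64)x^5 + 35x^4 - 90x^3 + 21x^2 - 27x - 5


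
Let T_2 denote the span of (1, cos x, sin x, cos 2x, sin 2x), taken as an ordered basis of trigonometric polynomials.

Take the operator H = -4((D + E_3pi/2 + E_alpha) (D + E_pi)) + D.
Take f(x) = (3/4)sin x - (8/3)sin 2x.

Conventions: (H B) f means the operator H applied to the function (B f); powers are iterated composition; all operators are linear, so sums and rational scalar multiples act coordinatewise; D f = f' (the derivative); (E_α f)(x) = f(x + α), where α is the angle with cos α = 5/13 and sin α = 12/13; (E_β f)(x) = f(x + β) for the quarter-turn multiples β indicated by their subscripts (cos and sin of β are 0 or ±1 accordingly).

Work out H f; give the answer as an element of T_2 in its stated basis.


the image equals g(x) = (123/52)cos x + (51/13)sin x - (2160/169)cos 2x - (38528/507)sin 2x

D f = (3/4)cos x - (16/3)cos 2x
E_pi f = -(3/4)sin x - (8/3)sin 2x
(D + E_pi) f = (3/4)cos x - (3/4)sin x - (16/3)cos 2x - (8/3)sin 2x
D (D + E_pi) f = -(3/4)cos x - (3/4)sin x - (16/3)cos 2x + (32/3)sin 2x
E_3pi/2 (D + E_pi) f = (3/4)cos x + (3/4)sin x + (16/3)cos 2x + (8/3)sin 2x
E_alpha (D + E_pi) f = -(21/52)cos x - (51/52)sin x + (944/507)cos 2x + (2872/507)sin 2x
(D + E_3pi/2 + E_alpha) (D + E_pi) f = -(21/52)cos x - (51/52)sin x + (944/507)cos 2x + (9632/507)sin 2x
(-4((D + E_3pi/2 + E_alpha) (D + E_pi))) f = (21/13)cos x + (51/13)sin x - (3776/507)cos 2x - (38528/507)sin 2x
D f = (3/4)cos x - (16/3)cos 2x
(-4((D + E_3pi/2 + E_alpha) (D + E_pi)) + D) f = (123/52)cos x + (51/13)sin x - (2160/169)cos 2x - (38528/507)sin 2x


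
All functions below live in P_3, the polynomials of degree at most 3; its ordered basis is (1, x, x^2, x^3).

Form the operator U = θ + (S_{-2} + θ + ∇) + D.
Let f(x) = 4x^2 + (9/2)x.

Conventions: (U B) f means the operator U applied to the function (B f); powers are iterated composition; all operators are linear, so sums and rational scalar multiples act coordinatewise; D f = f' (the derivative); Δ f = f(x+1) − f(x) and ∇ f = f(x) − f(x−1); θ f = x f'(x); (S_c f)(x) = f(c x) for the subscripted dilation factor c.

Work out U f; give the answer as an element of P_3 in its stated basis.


g(x) = 32x^2 + 16x + 5

θ f = 8x^2 + (9/2)x
S_{-2} f = 16x^2 - 9x
θ f = 8x^2 + (9/2)x
∇ f = 8x + 1/2
(S_{-2} + θ + ∇) f = 24x^2 + (7/2)x + 1/2
D f = 8x + 9/2
(θ + (S_{-2} + θ + ∇) + D) f = 32x^2 + 16x + 5


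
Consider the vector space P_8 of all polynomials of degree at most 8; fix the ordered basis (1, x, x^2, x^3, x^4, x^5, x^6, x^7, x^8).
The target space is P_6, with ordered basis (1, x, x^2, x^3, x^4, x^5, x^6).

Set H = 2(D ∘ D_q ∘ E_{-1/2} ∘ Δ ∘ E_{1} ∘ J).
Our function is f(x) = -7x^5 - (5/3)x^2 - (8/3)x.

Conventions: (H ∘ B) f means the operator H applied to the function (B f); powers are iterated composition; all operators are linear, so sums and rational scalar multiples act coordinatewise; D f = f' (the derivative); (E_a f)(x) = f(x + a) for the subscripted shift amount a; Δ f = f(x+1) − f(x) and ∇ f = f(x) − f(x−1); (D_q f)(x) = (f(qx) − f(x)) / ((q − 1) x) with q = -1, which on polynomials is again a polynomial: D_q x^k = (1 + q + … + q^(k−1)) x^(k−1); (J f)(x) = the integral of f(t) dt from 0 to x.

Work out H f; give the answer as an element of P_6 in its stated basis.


J f = -(7/6)x^6 - (5/9)x^3 - (4/3)x^2
E_{1} J f = -(7/6)x^6 - 7x^5 - (35/2)x^4 - (215/9)x^3 - (41/2)x^2 - (34/3)x - 55/18
Δ E_{1} J f = -7x^5 - (105/2)x^4 - (490/3)x^3 - (1585/6)x^2 - (674/3)x - 1465/18
E_{-1/2} (Δ ∘ E_{1}) J f = -7x^5 - 35x^4 - (455/6)x^3 - (535/6)x^2 - (943/16)x - 2555/144
D_q E_{-1/2} (Δ ∘ E_{1}) J f = -7x^4 - (455/6)x^2 - 943/16
D D_q E_{-1/2} (Δ ∘ E_{1}) J f = -28x^3 - (455/3)x
(2(D ∘ D_q ∘ E_{-1/2} ∘ Δ ∘ E_{1} ∘ J)) f = -56x^3 - (910/3)x

the image equals g(x) = -56x^3 - (910/3)x


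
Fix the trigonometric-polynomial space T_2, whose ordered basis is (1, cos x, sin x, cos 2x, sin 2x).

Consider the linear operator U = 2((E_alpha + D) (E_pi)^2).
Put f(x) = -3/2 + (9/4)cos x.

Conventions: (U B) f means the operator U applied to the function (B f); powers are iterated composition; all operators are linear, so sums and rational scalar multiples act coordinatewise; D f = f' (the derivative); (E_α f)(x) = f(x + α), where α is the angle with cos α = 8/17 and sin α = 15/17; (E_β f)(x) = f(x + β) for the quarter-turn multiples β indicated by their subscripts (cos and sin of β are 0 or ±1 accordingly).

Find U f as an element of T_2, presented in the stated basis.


E_pi f = -3/2 - (9/4)cos x
E_pi E_pi f = -3/2 + (9/4)cos x
E_alpha (E_pi)^2 f = -3/2 + (18/17)cos x - (135/68)sin x
D (E_pi)^2 f = -(9/4)sin x
(E_alpha + D) (E_pi)^2 f = -3/2 + (18/17)cos x - (72/17)sin x
(2((E_alpha + D) (E_pi)^2)) f = -3 + (36/17)cos x - (144/17)sin x

the result is g(x) = -3 + (36/17)cos x - (144/17)sin x


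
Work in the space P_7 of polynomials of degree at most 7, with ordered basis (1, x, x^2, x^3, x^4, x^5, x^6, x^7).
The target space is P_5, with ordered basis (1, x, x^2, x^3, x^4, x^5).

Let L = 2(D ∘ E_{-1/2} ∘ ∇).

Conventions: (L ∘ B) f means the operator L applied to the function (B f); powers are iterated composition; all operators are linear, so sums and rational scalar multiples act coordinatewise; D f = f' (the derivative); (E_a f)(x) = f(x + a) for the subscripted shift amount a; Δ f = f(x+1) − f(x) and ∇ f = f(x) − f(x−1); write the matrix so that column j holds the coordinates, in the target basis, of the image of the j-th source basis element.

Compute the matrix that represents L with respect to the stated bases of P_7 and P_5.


the matrix is [[0, 0, 4, -12, 26, -50, 363/4, -637/4]; [0, 0, 0, 12, -48, 130, -300, 2541/4]; [0, 0, 0, 0, 24, -120, 390, -1050]; [0, 0, 0, 0, 0, 40, -240, 910]; [0, 0, 0, 0, 0, 0, 60, -420]; [0, 0, 0, 0, 0, 0, 0, 84]] (rows listed top to bottom)

image of 1: 0
image of x: 0
image of x^2: 4
image of x^3: 12x - 12
image of x^4: 24x^2 - 48x + 26
image of x^5: 40x^3 - 120x^2 + 130x - 50
image of x^6: 60x^4 - 240x^3 + 390x^2 - 300x + 363/4
image of x^7: 84x^5 - 420x^4 + 910x^3 - 1050x^2 + (2541/4)x - 637/4
each image's coordinates form column j of the matrix


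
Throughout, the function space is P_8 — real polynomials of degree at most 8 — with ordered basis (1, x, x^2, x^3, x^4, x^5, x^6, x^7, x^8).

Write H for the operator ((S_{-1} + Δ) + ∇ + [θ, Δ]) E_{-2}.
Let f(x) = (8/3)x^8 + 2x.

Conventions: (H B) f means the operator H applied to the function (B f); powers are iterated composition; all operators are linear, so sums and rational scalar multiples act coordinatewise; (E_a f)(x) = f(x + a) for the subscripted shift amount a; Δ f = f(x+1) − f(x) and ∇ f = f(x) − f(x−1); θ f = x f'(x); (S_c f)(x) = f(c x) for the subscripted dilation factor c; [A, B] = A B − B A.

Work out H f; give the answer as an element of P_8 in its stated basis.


E_{-2} f = (8/3)x^8 - (128/3)x^7 + (896/3)x^6 - (3584/3)x^5 + (8960/3)x^4 - (14336/3)x^3 + (14336/3)x^2 - (8186/3)x + 2036/3
S_{-1} E_{-2} f = (8/3)x^8 + (128/3)x^7 + (896/3)x^6 + (3584/3)x^5 + (8960/3)x^4 + (14336/3)x^3 + (14336/3)x^2 + (8186/3)x + 2036/3
Δ E_{-2} f = (64/3)x^7 - 224x^6 + (3136/3)x^5 - 2800x^4 + (13888/3)x^3 - 4704x^2 + (8128/3)x - 678
(S_{-1} + Δ) E_{-2} f = (8/3)x^8 + 64x^7 + (224/3)x^6 + 2240x^5 + (560/3)x^4 + 9408x^3 + (224/3)x^2 + 5438x + 2/3
∇ E_{-2} f = (64/3)x^7 - (1120/3)x^6 + (8512/3)x^5 - (36400/3)x^4 + (94528/3)x^3 - (148960/3)x^2 + (131776/3)x - 50434/3
Δ E_{-2} f = (64/3)x^7 - 224x^6 + (3136/3)x^5 - 2800x^4 + (13888/3)x^3 - 4704x^2 + (8128/3)x - 678
θ Δ E_{-2} f = (448/3)x^7 - 1344x^6 + (15680/3)x^5 - 11200x^4 + 13888x^3 - 9408x^2 + (8128/3)x
θ E_{-2} f = (64/3)x^8 - (896/3)x^7 + 1792x^6 - (17920/3)x^5 + (35840/3)x^4 - 14336x^3 + (28672/3)x^2 - (8186/3)x
Δ θ E_{-2} f = (512/3)x^7 - (4480/3)x^6 + (17024/3)x^5 - (35840/3)x^4 + (43904/3)x^3 - 9856x^2 + (8576/3)x - 58/3
[θ, Δ] E_{-2} f = -(64/3)x^7 + (448/3)x^6 - 448x^5 + (2240/3)x^4 - (2240/3)x^3 + 448x^2 - (448/3)x + 58/3
((S_{-1} + Δ) + ∇ + [θ, Δ]) E_{-2} f = (8/3)x^8 + 64x^7 - (448/3)x^6 + (13888/3)x^5 - 11200x^4 + (120512/3)x^3 - (147392/3)x^2 + 49214x - 50374/3

the result is g(x) = (8/3)x^8 + 64x^7 - (448/3)x^6 + (13888/3)x^5 - 11200x^4 + (120512/3)x^3 - (147392/3)x^2 + 49214x - 50374/3


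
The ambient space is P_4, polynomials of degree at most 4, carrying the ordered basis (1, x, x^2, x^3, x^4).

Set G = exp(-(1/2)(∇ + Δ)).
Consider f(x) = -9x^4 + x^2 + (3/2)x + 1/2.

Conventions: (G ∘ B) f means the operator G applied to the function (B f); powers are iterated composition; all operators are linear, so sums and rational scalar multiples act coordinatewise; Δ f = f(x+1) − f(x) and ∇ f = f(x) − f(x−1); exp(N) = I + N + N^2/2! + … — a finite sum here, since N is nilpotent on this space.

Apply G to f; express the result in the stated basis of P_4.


the image equals g(x) = -9x^4 + 36x^3 - 53x^2 + (143/2)x - 45

order-1 term: 36x^3 + 34x - 3/2
order-2 term: -54x^2 - 35
order-3 term: 36x
order-4 term: -9
the series for exp(-(1/2)(∇ + Δ)) f terminates at order 4
exp(-(1/2)(∇ + Δ)) f = -9x^4 + 36x^3 - 53x^2 + (143/2)x - 45


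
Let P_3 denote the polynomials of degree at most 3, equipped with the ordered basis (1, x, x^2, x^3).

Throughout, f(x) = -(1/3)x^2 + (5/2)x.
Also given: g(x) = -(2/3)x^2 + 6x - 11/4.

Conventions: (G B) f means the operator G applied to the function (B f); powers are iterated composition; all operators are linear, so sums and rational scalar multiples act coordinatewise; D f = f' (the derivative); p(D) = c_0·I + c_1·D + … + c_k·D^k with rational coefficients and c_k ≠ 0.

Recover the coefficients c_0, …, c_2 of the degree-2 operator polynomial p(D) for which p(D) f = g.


D^0 f = -(1/3)x^2 + (5/2)x
D^1 f = -(2/3)x + 5/2
D^2 f = -2/3
matching coefficients of g against c_0 f + c_1 Df + … from the top degree down determines the c_i
solution: c_0 = 2, c_1 = -3/2, c_2 = -3/2

p(D) = 2·I − (3/2)·D − (3/2)·D^2, i.e. c_0 = 2, c_1 = -3/2, c_2 = -3/2


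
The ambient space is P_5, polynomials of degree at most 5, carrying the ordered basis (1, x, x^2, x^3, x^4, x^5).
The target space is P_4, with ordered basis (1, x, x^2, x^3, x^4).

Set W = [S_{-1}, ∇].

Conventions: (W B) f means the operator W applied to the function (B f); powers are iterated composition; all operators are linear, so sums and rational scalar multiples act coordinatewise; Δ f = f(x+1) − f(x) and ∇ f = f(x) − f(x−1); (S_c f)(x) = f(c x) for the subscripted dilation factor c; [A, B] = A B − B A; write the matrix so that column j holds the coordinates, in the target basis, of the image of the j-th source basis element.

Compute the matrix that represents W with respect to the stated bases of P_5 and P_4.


image of 1: 0
image of x: 2
image of x^2: -4x
image of x^3: 6x^2 + 2
image of x^4: -8x^3 - 8x
image of x^5: 10x^4 + 20x^2 + 2
each image's coordinates form column j of the matrix

the matrix is [[0, 2, 0, 2, 0, 2]; [0, 0, -4, 0, -8, 0]; [0, 0, 0, 6, 0, 20]; [0, 0, 0, 0, -8, 0]; [0, 0, 0, 0, 0, 10]] (rows listed top to bottom)


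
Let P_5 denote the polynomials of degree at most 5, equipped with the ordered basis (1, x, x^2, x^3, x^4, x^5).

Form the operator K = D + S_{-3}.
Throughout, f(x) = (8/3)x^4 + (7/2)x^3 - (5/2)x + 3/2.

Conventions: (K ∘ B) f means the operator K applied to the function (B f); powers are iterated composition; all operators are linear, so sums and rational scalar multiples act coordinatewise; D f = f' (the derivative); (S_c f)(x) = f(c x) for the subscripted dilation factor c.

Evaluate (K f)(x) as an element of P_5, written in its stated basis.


D f = (32/3)x^3 + (21/2)x^2 - 5/2
S_{-3} f = 216x^4 - (189/2)x^3 + (15/2)x + 3/2
(D + S_{-3}) f = 216x^4 - (503/6)x^3 + (21/2)x^2 + (15/2)x - 1

g(x) = 216x^4 - (503/6)x^3 + (21/2)x^2 + (15/2)x - 1


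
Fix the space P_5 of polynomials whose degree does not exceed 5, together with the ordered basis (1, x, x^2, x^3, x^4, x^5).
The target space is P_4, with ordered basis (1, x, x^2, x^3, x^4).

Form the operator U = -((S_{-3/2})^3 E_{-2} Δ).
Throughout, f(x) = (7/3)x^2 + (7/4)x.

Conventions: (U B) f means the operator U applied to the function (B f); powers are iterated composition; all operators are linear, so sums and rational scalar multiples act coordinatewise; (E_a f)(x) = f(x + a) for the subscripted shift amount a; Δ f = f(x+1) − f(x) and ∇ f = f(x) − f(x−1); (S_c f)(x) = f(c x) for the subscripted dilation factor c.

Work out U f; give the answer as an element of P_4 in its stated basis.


g(x) = (63/4)x + 21/4

Δ f = (14/3)x + 49/12
E_{-2} Δ f = (14/3)x - 21/4
S_{-3/2} E_{-2} Δ f = -7x - 21/4
S_{-3/2} S_{-3/2} E_{-2} Δ f = (21/2)x - 21/4
S_{-3/2} S_{-3/2} S_{-3/2} E_{-2} Δ f = -(63/4)x - 21/4
(-((S_{-3/2})^3 E_{-2} Δ)) f = (63/4)x + 21/4


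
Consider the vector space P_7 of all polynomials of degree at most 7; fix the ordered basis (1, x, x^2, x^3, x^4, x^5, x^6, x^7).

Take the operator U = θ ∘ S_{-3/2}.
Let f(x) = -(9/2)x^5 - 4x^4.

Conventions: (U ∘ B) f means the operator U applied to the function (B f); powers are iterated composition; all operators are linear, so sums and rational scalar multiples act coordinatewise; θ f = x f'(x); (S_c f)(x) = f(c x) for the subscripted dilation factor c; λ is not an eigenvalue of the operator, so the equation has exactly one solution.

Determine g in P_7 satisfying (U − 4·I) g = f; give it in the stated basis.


write g with unknown coordinates in the stated basis and equate coefficients in (U − 4·I) g = f
solving from the highest basis element down gives g = (144/1343)x^5 - (16/65)x^4
check: U g = -(10935/2686)x^5 - (324/65)x^4
so U g − 4·g = -(9/2)x^5 - 4x^4 = f ✓

the result is g(x) = (144/1343)x^5 - (16/65)x^4


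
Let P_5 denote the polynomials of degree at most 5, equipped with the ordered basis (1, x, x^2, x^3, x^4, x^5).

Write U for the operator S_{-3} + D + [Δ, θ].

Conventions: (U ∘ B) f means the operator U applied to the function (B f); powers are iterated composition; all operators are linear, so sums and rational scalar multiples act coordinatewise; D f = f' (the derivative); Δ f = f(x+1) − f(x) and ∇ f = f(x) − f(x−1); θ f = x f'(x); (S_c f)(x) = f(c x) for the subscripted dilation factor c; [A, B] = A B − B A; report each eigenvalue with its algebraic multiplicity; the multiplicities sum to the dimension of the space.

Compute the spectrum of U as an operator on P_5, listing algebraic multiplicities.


image of 1: 1
image of x: -3x + 2
image of x^2: 9x^2 + 4x + 2
image of x^3: -27x^3 + 6x^2 + 6x + 3
image of x^4: 81x^4 + 8x^3 + 12x^2 + 12x + 4
image of x^5: -243x^5 + 10x^4 + 20x^3 + 30x^2 + 20x + 5
the matrix is upper triangular; its diagonal is (1, -3, 9, -27, 81, -243)
for a triangular matrix the eigenvalues are the diagonal entries, with algebraic multiplicity their repetition count

λ = -243 (multiplicity 1), λ = -27 (multiplicity 1), λ = -3 (multiplicity 1), λ = 1 (multiplicity 1), λ = 9 (multiplicity 1), λ = 81 (multiplicity 1)


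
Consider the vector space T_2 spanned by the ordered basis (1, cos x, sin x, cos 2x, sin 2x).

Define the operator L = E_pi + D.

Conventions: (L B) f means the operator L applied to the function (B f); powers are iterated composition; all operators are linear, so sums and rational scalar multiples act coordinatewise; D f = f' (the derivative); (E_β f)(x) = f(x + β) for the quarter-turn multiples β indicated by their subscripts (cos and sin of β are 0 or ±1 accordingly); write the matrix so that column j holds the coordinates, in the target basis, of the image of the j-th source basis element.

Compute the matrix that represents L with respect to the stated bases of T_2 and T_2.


image of 1: 1
image of cos x: -cos x - sin x
image of sin x: cos x - sin x
image of cos 2x: cos 2x - 2sin 2x
image of sin 2x: 2cos 2x + sin 2x
each image's coordinates form column j of the matrix

the matrix is [[1, 0, 0, 0, 0]; [0, -1, 1, 0, 0]; [0, -1, -1, 0, 0]; [0, 0, 0, 1, 2]; [0, 0, 0, -2, 1]] (rows listed top to bottom)


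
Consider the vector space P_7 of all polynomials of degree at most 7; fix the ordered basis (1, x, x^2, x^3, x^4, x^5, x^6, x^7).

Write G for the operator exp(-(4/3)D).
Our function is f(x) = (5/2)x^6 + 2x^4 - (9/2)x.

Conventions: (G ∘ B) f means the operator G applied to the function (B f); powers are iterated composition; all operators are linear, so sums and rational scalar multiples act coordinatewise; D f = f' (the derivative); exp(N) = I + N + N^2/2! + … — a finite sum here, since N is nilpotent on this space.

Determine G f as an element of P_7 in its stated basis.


order-1 term: -20x^5 - (32/3)x^3 + 6
order-2 term: (200/3)x^4 + (64/3)x^2
order-3 term: -(3200/27)x^3 - (512/27)x
order-4 term: (3200/27)x^2 + 512/81
order-5 term: -(5120/81)x
order-6 term: 10240/729
the series for exp(-(4/3)D) f terminates at order 6
exp(-(4/3)D) f = (5/2)x^6 - 20x^5 + (206/3)x^4 - (3488/27)x^3 + (3776/27)x^2 - (14041/162)x + 19222/729

the image equals g(x) = (5/2)x^6 - 20x^5 + (206/3)x^4 - (3488/27)x^3 + (3776/27)x^2 - (14041/162)x + 19222/729


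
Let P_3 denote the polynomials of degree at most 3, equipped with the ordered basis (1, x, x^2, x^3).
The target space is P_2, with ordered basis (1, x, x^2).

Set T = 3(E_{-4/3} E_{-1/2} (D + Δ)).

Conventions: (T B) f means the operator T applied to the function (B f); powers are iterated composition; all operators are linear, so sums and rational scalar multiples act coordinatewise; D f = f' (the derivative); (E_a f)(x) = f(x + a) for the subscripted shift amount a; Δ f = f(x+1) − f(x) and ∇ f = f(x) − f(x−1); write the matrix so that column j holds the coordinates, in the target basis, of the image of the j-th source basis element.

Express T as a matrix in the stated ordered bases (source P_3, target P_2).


image of 1: 0
image of x: 6
image of x^2: 12x - 19
image of x^3: 18x^2 - 57x + 47
each image's coordinates form column j of the matrix

the matrix is [[0, 6, -19, 47]; [0, 0, 12, -57]; [0, 0, 0, 18]] (rows listed top to bottom)


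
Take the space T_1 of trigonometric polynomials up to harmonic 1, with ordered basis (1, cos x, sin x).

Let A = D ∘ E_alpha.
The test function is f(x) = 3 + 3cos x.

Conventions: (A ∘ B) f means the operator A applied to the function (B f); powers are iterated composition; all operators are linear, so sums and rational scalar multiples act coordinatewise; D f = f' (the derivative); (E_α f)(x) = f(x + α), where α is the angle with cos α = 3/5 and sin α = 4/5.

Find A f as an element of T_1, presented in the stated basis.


E_alpha f = 3 + (9/5)cos x - (12/5)sin x
D E_alpha f = -(12/5)cos x - (9/5)sin x

the result is g(x) = -(12/5)cos x - (9/5)sin x


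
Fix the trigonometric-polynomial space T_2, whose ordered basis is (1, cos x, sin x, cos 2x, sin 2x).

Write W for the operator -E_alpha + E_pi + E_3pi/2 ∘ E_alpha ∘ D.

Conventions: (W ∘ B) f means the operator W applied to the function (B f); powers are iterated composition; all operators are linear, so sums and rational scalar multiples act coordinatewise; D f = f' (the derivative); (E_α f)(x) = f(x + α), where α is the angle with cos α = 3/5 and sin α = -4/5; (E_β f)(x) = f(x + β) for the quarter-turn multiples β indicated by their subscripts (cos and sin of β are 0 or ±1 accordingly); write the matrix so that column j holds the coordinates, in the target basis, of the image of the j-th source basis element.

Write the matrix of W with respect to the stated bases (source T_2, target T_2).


the matrix is [[0, 0, 0, 0, 0]; [0, -1, 0, 0, 0]; [0, 0, -1, 0, 0]; [0, 0, 0, -16/25, 38/25]; [0, 0, 0, -38/25, -16/25]] (rows listed top to bottom)

image of 1: 0
image of cos x: -cos x
image of sin x: -sin x
image of cos 2x: -(16/25)cos 2x - (38/25)sin 2x
image of sin 2x: (38/25)cos 2x - (16/25)sin 2x
each image's coordinates form column j of the matrix


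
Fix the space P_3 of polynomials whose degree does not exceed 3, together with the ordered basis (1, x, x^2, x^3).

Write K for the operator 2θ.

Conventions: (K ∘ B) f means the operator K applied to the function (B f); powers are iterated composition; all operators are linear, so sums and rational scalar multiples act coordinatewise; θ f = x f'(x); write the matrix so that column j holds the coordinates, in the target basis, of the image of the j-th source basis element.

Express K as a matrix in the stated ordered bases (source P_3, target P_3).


image of 1: 0
image of x: 2x
image of x^2: 4x^2
image of x^3: 6x^3
each image's coordinates form column j of the matrix

the matrix is [[0, 0, 0, 0]; [0, 2, 0, 0]; [0, 0, 4, 0]; [0, 0, 0, 6]] (rows listed top to bottom)


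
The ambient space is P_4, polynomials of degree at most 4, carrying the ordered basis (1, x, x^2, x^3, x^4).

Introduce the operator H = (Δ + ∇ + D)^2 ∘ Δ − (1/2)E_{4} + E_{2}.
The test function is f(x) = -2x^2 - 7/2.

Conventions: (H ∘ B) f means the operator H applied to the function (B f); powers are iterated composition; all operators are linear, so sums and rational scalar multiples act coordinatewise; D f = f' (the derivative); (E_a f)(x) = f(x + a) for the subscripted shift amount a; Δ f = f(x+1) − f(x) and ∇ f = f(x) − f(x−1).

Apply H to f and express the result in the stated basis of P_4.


the result is g(x) = -x^2 + 25/4

Δ f = -4x - 2
Δ Δ f = -4
∇ Δ f = -4
D Δ f = -4
(Δ + ∇ + D) Δ f = -12
Δ (Δ + ∇ + D) Δ f = 0
∇ (Δ + ∇ + D) Δ f = 0
D (Δ + ∇ + D) Δ f = 0
(Δ + ∇ + D) (Δ + ∇ + D) Δ f = 0
E_{4} f = -2x^2 - 16x - 71/2
(-(1/2)E_{4}) f = x^2 + 8x + 71/4
E_{2} f = -2x^2 - 8x - 23/2
((Δ + ∇ + D)^2 ∘ Δ − (1/2)E_{4} + E_{2}) f = -x^2 + 25/4


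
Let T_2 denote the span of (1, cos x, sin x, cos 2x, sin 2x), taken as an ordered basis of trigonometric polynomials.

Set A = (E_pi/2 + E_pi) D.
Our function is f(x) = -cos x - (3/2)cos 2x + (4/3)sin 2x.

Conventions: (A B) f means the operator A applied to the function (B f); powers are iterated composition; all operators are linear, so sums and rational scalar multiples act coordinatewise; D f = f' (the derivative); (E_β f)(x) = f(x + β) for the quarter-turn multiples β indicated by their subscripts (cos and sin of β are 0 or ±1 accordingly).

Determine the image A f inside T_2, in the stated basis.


g(x) = cos x - sin x

D f = sin x + (8/3)cos 2x + 3sin 2x
E_pi/2 D f = cos x - (8/3)cos 2x - 3sin 2x
E_pi D f = -sin x + (8/3)cos 2x + 3sin 2x
(E_pi/2 + E_pi) D f = cos x - sin x


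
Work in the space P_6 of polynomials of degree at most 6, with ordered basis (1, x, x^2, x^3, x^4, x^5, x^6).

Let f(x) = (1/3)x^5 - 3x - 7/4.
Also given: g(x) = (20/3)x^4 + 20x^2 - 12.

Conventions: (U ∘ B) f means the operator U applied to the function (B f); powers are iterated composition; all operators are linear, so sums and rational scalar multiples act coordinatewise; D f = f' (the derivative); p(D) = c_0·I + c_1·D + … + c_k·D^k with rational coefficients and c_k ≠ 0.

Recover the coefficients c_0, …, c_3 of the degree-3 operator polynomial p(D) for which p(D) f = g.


D^0 f = (1/3)x^5 - 3x - 7/4
D^1 f = (5/3)x^4 - 3
D^2 f = (20/3)x^3
D^3 f = 20x^2
matching coefficients of g against c_0 f + c_1 Df + … from the top degree down determines the c_i
solution: c_0 = 0, c_1 = 4, c_2 = 0, c_3 = 1

p(D) = 4·D + D^3, i.e. c_0 = 0, c_1 = 4, c_2 = 0, c_3 = 1


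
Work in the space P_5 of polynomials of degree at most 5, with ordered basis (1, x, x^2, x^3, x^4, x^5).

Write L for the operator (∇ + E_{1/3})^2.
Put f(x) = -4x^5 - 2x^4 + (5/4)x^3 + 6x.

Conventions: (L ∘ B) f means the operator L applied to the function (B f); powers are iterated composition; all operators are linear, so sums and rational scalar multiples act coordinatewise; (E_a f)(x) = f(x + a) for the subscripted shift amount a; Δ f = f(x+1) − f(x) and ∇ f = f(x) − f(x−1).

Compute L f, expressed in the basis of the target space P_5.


the image equals g(x) = -4x^5 - (166/3)x^4 - (3283/36)x^3 + (5134/27)x^2 - (18110/81)x + 24406/243

∇ f = -20x^4 + 32x^3 - (97/4)x^2 + (33/4)x + 21/4
E_{1/3} f = -4x^5 - (26/3)x^4 - (211/36)x^3 - (169/108)x^2 + (1903/324)x + 1949/972
(∇ + E_{1/3}) f = -4x^5 - (86/3)x^4 + (941/36)x^3 - (697/27)x^2 + (1144/81)x + 1763/243
∇ (∇ + E_{1/3}) f = -20x^4 - (224/3)x^3 + (2525/12)x^2 - (24269/108)x + 29401/324
E_{1/3} (∇ + E_{1/3}) f = -4x^5 - (106/3)x^4 - (595/36)x^3 - (2189/108)x^2 + (367/324)x + 9421/972
(∇ + E_{1/3}) (∇ + E_{1/3}) f = -4x^5 - (166/3)x^4 - (3283/36)x^3 + (5134/27)x^2 - (18110/81)x + 24406/243


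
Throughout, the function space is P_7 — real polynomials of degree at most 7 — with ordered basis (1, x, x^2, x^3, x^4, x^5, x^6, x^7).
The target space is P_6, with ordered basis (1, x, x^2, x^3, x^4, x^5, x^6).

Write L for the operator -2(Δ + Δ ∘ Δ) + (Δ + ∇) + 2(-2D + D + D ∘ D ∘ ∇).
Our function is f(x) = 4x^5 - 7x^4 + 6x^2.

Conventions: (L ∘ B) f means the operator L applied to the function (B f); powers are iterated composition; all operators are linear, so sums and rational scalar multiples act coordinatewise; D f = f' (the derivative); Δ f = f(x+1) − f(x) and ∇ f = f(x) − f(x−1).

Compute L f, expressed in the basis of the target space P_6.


g(x) = -40x^4 - 184x^3 + 252x^2 - 1104x + 262

Δ f = 20x^4 + 12x^3 - 2x^2 + 4x + 3
Δ f = 20x^4 + 12x^3 - 2x^2 + 4x + 3
Δ Δ f = 80x^3 + 156x^2 + 112x + 34
(Δ + Δ ∘ Δ) f = 20x^4 + 92x^3 + 154x^2 + 116x + 37
(-2(Δ + Δ ∘ Δ)) f = -40x^4 - 184x^3 - 308x^2 - 232x - 74
Δ f = 20x^4 + 12x^3 - 2x^2 + 4x + 3
∇ f = 20x^4 - 68x^3 + 82x^2 - 36x + 5
(Δ + ∇) f = 40x^4 - 56x^3 + 80x^2 - 32x + 8
D f = 20x^4 - 28x^3 + 12x
(-2D) f = -40x^4 + 56x^3 - 24x
D f = 20x^4 - 28x^3 + 12x
∇ f = 20x^4 - 68x^3 + 82x^2 - 36x + 5
D ∇ f = 80x^3 - 204x^2 + 164x - 36
D D ∇ f = 240x^2 - 408x + 164
(-2D + D + D ∘ D ∘ ∇) f = -20x^4 + 28x^3 + 240x^2 - 420x + 164
(2(-2D + D + D ∘ D ∘ ∇)) f = -40x^4 + 56x^3 + 480x^2 - 840x + 328
(-2(Δ + Δ ∘ Δ) + (Δ + ∇) + 2(-2D + D + D ∘ D ∘ ∇)) f = -40x^4 - 184x^3 + 252x^2 - 1104x + 262


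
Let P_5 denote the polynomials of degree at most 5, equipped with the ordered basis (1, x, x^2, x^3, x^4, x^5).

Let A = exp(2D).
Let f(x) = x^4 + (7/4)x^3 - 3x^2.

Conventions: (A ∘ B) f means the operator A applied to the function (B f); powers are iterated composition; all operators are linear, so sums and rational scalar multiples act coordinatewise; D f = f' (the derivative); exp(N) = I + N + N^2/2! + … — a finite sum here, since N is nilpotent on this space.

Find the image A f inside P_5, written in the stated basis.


the result is g(x) = x^4 + (39/4)x^3 + (63/2)x^2 + 41x + 18

order-1 term: 8x^3 + (21/2)x^2 - 12x
order-2 term: 24x^2 + 21x - 12
order-3 term: 32x + 14
order-4 term: 16
the series for exp(2D) f terminates at order 4
exp(2D) f = x^4 + (39/4)x^3 + (63/2)x^2 + 41x + 18


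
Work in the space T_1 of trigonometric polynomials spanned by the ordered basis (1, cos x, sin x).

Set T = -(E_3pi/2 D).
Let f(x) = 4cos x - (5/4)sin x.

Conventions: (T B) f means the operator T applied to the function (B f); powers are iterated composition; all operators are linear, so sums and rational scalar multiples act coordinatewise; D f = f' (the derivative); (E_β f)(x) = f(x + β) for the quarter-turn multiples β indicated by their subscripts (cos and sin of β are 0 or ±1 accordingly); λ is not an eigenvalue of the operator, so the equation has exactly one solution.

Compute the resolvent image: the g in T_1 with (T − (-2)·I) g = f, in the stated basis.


write g with unknown coordinates in the stated basis and equate coefficients in (T − (-2)·I) g = f
solving from the highest basis element down gives g = 4cos x - (5/4)sin x
check: T g = -4cos x + (5/4)sin x
so T g − (-2)·g = 4cos x - (5/4)sin x = f ✓

the image equals g(x) = 4cos x - (5/4)sin x


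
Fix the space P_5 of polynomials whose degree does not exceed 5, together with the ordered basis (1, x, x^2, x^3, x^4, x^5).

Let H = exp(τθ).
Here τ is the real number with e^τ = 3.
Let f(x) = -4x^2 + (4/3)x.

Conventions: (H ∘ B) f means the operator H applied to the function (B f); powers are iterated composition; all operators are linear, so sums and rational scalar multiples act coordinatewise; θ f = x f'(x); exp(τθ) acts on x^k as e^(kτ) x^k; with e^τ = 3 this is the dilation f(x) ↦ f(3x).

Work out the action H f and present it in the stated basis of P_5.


exp(τθ) x^k = e^(kτ) x^k; with e^τ = 3 this sends x^k to 3^k x^k
x ↦ 3 x
x^2 ↦ 9 x^2
applying this coordinatewise to f: exp(τθ) f = -36x^2 + 4x

g(x) = -36x^2 + 4x


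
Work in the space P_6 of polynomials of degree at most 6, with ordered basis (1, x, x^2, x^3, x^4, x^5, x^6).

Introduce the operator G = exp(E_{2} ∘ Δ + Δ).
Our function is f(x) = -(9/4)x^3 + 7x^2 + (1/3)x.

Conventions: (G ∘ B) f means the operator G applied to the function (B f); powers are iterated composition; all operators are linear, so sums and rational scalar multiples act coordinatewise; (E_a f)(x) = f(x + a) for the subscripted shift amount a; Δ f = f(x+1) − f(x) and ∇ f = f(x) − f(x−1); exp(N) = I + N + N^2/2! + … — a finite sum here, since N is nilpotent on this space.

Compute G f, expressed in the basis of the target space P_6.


the image equals g(x) = -(9/4)x^3 - (13/2)x^2 - (235/6)x - 220/3

order-1 term: -(27/2)x^2 - (25/2)x - 7/3
order-2 term: -27x - 53
order-3 term: -18
the series for exp(E_{2} ∘ Δ + Δ) f terminates at order 3
exp(E_{2} ∘ Δ + Δ) f = -(9/4)x^3 - (13/2)x^2 - (235/6)x - 220/3


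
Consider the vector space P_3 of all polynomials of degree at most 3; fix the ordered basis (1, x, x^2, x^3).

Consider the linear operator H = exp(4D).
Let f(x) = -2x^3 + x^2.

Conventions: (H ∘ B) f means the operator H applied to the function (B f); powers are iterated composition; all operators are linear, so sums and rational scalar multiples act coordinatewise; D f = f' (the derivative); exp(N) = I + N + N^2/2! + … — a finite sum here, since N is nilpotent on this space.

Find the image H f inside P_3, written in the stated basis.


the result is g(x) = -2x^3 - 23x^2 - 88x - 112

order-1 term: -24x^2 + 8x
order-2 term: -96x + 16
order-3 term: -128
the series for exp(4D) f terminates at order 3
exp(4D) f = -2x^3 - 23x^2 - 88x - 112
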